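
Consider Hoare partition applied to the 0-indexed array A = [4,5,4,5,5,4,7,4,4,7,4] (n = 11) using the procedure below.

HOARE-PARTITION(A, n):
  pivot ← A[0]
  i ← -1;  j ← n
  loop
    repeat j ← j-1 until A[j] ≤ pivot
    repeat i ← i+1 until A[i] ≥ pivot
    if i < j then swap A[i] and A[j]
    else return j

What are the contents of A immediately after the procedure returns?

[4,4,4,4,5,5,7,4,5,7,4]

pivot = A[0] = 4; i = -1, j = 11
j→10 (A[10]=4≤4), i→0 (A[0]=4≥4); i<j, swap → [4,5,4,5,5,4,7,4,4,7,4]
j→8 (A[8]=4≤4), i→1 (A[1]=5≥4); i<j, swap → [4,4,4,5,5,4,7,4,5,7,4]
j→7 (A[7]=4≤4), i→2 (A[2]=4≥4); i<j, swap → [4,4,4,5,5,4,7,4,5,7,4]
j→5 (A[5]=4≤4), i→3 (A[3]=5≥4); i<j, swap → [4,4,4,4,5,5,7,4,5,7,4]
j→3, i→4; i≥j, return j=3. A = [4,4,4,4,5,5,7,4,5,7,4]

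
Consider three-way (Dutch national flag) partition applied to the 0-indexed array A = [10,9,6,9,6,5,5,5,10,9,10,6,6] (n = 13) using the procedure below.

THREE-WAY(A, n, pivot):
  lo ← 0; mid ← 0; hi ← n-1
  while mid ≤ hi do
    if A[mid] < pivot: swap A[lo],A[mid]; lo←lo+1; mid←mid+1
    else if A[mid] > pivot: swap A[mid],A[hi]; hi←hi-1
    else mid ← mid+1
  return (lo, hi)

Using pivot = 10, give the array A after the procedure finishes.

[9,6,9,6,5,5,5,9,6,6,10,10,10]

pivot = 10; lo=0, mid=0, hi=12
A[mid]=10=10: mid=1
A[mid]=9<10: swap A[0],A[1]; lo=1,mid=2 → [9,10,6,9,6,5,5,5,10,9,10,6,6]
A[mid]=6<10: swap A[1],A[2]; lo=2,mid=3 → [9,6,10,9,6,5,5,5,10,9,10,6,6]
A[mid]=9<10: swap A[2],A[3]; lo=3,mid=4 → [9,6,9,10,6,5,5,5,10,9,10,6,6]
A[mid]=6<10: swap A[3],A[4]; lo=4,mid=5 → [9,6,9,6,10,5,5,5,10,9,10,6,6]
A[mid]=5<10: swap A[4],A[5]; lo=5,mid=6 → [9,6,9,6,5,10,5,5,10,9,10,6,6]
A[mid]=5<10: swap A[5],A[6]; lo=6,mid=7 → [9,6,9,6,5,5,10,5,10,9,10,6,6]
A[mid]=5<10: swap A[6],A[7]; lo=7,mid=8 → [9,6,9,6,5,5,5,10,10,9,10,6,6]
A[mid]=10=10: mid=9
A[mid]=9<10: swap A[7],A[9]; lo=8,mid=10 → [9,6,9,6,5,5,5,9,10,10,10,6,6]
A[mid]=10=10: mid=11
A[mid]=6<10: swap A[8],A[11]; lo=9,mid=12 → [9,6,9,6,5,5,5,9,6,10,10,10,6]
A[mid]=6<10: swap A[9],A[12]; lo=10,mid=13 → [9,6,9,6,5,5,5,9,6,6,10,10,10]
end: lo=10, hi=12; A = [9,6,9,6,5,5,5,9,6,6,10,10,10]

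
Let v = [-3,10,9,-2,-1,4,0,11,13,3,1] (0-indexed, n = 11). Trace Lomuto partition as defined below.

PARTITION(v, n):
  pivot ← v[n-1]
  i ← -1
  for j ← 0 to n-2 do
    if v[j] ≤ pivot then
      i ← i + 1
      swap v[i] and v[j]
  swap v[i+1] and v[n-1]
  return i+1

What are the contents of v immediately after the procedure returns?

pivot=1, i=-1
j=0: -3≤1, i=0, swap(0,0) ⇒ [-3,10,9,-2,-1,4,0,11,13,3,1]
j=1: 10>1, skip
j=2: 9>1, skip
j=3: -2≤1, i=1, swap(1,3) ⇒ [-3,-2,9,10,-1,4,0,11,13,3,1]
j=4: -1≤1, i=2, swap(2,4) ⇒ [-3,-2,-1,10,9,4,0,11,13,3,1]
j=5: 4>1, skip
j=6: 0≤1, i=3, swap(3,6) ⇒ [-3,-2,-1,0,9,4,10,11,13,3,1]
j=7: 11>1, skip
j=8: 13>1, skip
j=9: 3>1, skip
swap(4,10) ⇒ [-3,-2,-1,0,1,4,10,11,13,3,9]; return 4

[-3,-2,-1,0,1,4,10,11,13,3,9]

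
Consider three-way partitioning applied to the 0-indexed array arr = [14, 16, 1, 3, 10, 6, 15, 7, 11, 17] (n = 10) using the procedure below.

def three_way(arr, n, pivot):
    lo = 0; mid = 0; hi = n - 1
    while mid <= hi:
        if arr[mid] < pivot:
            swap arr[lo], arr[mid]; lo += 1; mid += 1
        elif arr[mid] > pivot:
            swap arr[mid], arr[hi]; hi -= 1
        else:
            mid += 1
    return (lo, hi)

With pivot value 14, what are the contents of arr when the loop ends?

[11, 1, 3, 10, 6, 7, 14, 15, 17, 16]

pivot = 14; lo=0, mid=0, hi=9
arr[mid]=14=14: mid=1
arr[mid]=16>14: swap arr[1],arr[9]; hi=8 → [14, 17, 1, 3, 10, 6, 15, 7, 11, 16]
arr[mid]=17>14: swap arr[1],arr[8]; hi=7 → [14, 11, 1, 3, 10, 6, 15, 7, 17, 16]
arr[mid]=11<14: swap arr[0],arr[1]; lo=1,mid=2 → [11, 14, 1, 3, 10, 6, 15, 7, 17, 16]
arr[mid]=1<14: swap arr[1],arr[2]; lo=2,mid=3 → [11, 1, 14, 3, 10, 6, 15, 7, 17, 16]
arr[mid]=3<14: swap arr[2],arr[3]; lo=3,mid=4 → [11, 1, 3, 14, 10, 6, 15, 7, 17, 16]
arr[mid]=10<14: swap arr[3],arr[4]; lo=4,mid=5 → [11, 1, 3, 10, 14, 6, 15, 7, 17, 16]
arr[mid]=6<14: swap arr[4],arr[5]; lo=5,mid=6 → [11, 1, 3, 10, 6, 14, 15, 7, 17, 16]
arr[mid]=15>14: swap arr[6],arr[7]; hi=6 → [11, 1, 3, 10, 6, 14, 7, 15, 17, 16]
arr[mid]=7<14: swap arr[5],arr[6]; lo=6,mid=7 → [11, 1, 3, 10, 6, 7, 14, 15, 17, 16]
end: lo=6, hi=6; arr = [11, 1, 3, 10, 6, 7, 14, 15, 17, 16]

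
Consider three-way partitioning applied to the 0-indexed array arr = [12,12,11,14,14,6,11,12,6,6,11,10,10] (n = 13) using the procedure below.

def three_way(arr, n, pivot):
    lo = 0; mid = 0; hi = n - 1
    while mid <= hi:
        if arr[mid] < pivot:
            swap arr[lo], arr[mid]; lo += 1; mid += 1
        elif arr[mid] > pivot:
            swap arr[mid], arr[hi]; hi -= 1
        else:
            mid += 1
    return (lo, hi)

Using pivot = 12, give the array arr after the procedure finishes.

[11,10,10,6,11,6,6,11,12,12,12,14,14]

pivot = 12; lo=0, mid=0, hi=12
arr[mid]=12=12: mid=1
arr[mid]=12=12: mid=2
arr[mid]=11<12: swap arr[0],arr[2]; lo=1,mid=3 → [11,12,12,14,14,6,11,12,6,6,11,10,10]
arr[mid]=14>12: swap arr[3],arr[12]; hi=11 → [11,12,12,10,14,6,11,12,6,6,11,10,14]
arr[mid]=10<12: swap arr[1],arr[3]; lo=2,mid=4 → [11,10,12,12,14,6,11,12,6,6,11,10,14]
arr[mid]=14>12: swap arr[4],arr[11]; hi=10 → [11,10,12,12,10,6,11,12,6,6,11,14,14]
arr[mid]=10<12: swap arr[2],arr[4]; lo=3,mid=5 → [11,10,10,12,12,6,11,12,6,6,11,14,14]
arr[mid]=6<12: swap arr[3],arr[5]; lo=4,mid=6 → [11,10,10,6,12,12,11,12,6,6,11,14,14]
arr[mid]=11<12: swap arr[4],arr[6]; lo=5,mid=7 → [11,10,10,6,11,12,12,12,6,6,11,14,14]
arr[mid]=12=12: mid=8
arr[mid]=6<12: swap arr[5],arr[8]; lo=6,mid=9 → [11,10,10,6,11,6,12,12,12,6,11,14,14]
arr[mid]=6<12: swap arr[6],arr[9]; lo=7,mid=10 → [11,10,10,6,11,6,6,12,12,12,11,14,14]
arr[mid]=11<12: swap arr[7],arr[10]; lo=8,mid=11 → [11,10,10,6,11,6,6,11,12,12,12,14,14]
end: lo=8, hi=10; arr = [11,10,10,6,11,6,6,11,12,12,12,14,14]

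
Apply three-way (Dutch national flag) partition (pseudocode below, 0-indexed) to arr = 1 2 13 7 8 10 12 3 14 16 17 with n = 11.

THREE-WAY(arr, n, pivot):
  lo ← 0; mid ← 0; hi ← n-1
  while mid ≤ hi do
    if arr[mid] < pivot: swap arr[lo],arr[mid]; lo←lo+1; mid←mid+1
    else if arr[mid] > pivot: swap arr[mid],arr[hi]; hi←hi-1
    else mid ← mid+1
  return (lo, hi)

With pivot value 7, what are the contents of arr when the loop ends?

pivot = 7; lo=0, mid=0, hi=10
arr[mid]=1<7: swap arr[0],arr[0]; lo=1,mid=1 → 1 2 13 7 8 10 12 3 14 16 17
arr[mid]=2<7: swap arr[1],arr[1]; lo=2,mid=2 → 1 2 13 7 8 10 12 3 14 16 17
arr[mid]=13>7: swap arr[2],arr[10]; hi=9 → 1 2 17 7 8 10 12 3 14 16 13
arr[mid]=17>7: swap arr[2],arr[9]; hi=8 → 1 2 16 7 8 10 12 3 14 17 13
arr[mid]=16>7: swap arr[2],arr[8]; hi=7 → 1 2 14 7 8 10 12 3 16 17 13
arr[mid]=14>7: swap arr[2],arr[7]; hi=6 → 1 2 3 7 8 10 12 14 16 17 13
arr[mid]=3<7: swap arr[2],arr[2]; lo=3,mid=3 → 1 2 3 7 8 10 12 14 16 17 13
arr[mid]=7=7: mid=4
arr[mid]=8>7: swap arr[4],arr[6]; hi=5 → 1 2 3 7 12 10 8 14 16 17 13
arr[mid]=12>7: swap arr[4],arr[5]; hi=4 → 1 2 3 7 10 12 8 14 16 17 13
arr[mid]=10>7: swap arr[4],arr[4]; hi=3 → 1 2 3 7 10 12 8 14 16 17 13
end: lo=3, hi=3; arr = 1 2 3 7 10 12 8 14 16 17 13

1 2 3 7 10 12 8 14 16 17 13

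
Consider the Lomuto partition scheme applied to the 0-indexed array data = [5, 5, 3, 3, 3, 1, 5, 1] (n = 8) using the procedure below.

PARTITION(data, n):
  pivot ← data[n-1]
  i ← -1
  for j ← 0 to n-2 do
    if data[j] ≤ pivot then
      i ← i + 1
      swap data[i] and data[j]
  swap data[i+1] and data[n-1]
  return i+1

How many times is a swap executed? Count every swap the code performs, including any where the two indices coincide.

2

pivot = data[7] = 1; i = -1
j=0: data[0]=5 > 1 → no swap
j=1: data[1]=5 > 1 → no swap
j=2: data[2]=3 > 1 → no swap
j=3: data[3]=3 > 1 → no swap
j=4: data[4]=3 > 1 → no swap
j=5: data[5]=1 ≤ 1 → i=0, swap data[0],data[5] → [1, 5, 3, 3, 3, 5, 5, 1]
j=6: data[6]=5 > 1 → no swap
final swap data[1],data[7] → [1, 1, 3, 3, 3, 5, 5, 5]; return 1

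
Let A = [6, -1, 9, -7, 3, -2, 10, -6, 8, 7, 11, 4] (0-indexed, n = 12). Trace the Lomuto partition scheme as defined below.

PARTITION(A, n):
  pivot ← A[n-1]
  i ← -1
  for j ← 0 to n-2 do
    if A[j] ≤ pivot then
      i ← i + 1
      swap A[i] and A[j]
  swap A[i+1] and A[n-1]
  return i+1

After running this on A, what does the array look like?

pivot = A[11] = 4; i = -1
j=0: A[0]=6 > 4 → no swap
j=1: A[1]=-1 ≤ 4 → i=0, swap A[0],A[1] → [-1, 6, 9, -7, 3, -2, 10, -6, 8, 7, 11, 4]
j=2: A[2]=9 > 4 → no swap
j=3: A[3]=-7 ≤ 4 → i=1, swap A[1],A[3] → [-1, -7, 9, 6, 3, -2, 10, -6, 8, 7, 11, 4]
j=4: A[4]=3 ≤ 4 → i=2, swap A[2],A[4] → [-1, -7, 3, 6, 9, -2, 10, -6, 8, 7, 11, 4]
j=5: A[5]=-2 ≤ 4 → i=3, swap A[3],A[5] → [-1, -7, 3, -2, 9, 6, 10, -6, 8, 7, 11, 4]
j=6: A[6]=10 > 4 → no swap
j=7: A[7]=-6 ≤ 4 → i=4, swap A[4],A[7] → [-1, -7, 3, -2, -6, 6, 10, 9, 8, 7, 11, 4]
j=8: A[8]=8 > 4 → no swap
j=9: A[9]=7 > 4 → no swap
j=10: A[10]=11 > 4 → no swap
final swap A[5],A[11] → [-1, -7, 3, -2, -6, 4, 10, 9, 8, 7, 11, 6]; return 5

[-1, -7, 3, -2, -6, 4, 10, 9, 8, 7, 11, 6]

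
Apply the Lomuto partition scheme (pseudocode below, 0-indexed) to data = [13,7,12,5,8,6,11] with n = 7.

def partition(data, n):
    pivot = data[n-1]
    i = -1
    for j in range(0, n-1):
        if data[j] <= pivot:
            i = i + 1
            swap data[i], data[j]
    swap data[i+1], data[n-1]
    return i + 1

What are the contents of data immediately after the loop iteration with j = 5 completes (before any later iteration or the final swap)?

[7,5,8,6,12,13,11]

pivot=11, i=-1
j=0: 13>11, skip
j=1: 7≤11, i=0, swap(0,1) ⇒ [7,13,12,5,8,6,11]
j=2: 12>11, skip
j=3: 5≤11, i=1, swap(1,3) ⇒ [7,5,12,13,8,6,11]
j=4: 8≤11, i=2, swap(2,4) ⇒ [7,5,8,13,12,6,11]
j=5: 6≤11, i=3, swap(3,5) ⇒ [7,5,8,6,12,13,11]
(after j=5) data = [7,5,8,6,12,13,11]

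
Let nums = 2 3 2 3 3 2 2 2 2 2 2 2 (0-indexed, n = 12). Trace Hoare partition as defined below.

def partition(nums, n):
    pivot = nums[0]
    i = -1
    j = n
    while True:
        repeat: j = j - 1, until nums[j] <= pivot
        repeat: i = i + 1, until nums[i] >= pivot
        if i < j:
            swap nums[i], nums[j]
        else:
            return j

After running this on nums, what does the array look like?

pivot = nums[0] = 2; i = -1, j = 12
j→11 (nums[11]=2≤2), i→0 (nums[0]=2≥2); i<j, swap → 2 3 2 3 3 2 2 2 2 2 2 2
j→10 (nums[10]=2≤2), i→1 (nums[1]=3≥2); i<j, swap → 2 2 2 3 3 2 2 2 2 2 3 2
j→9 (nums[9]=2≤2), i→2 (nums[2]=2≥2); i<j, swap → 2 2 2 3 3 2 2 2 2 2 3 2
j→8 (nums[8]=2≤2), i→3 (nums[3]=3≥2); i<j, swap → 2 2 2 2 3 2 2 2 3 2 3 2
j→7 (nums[7]=2≤2), i→4 (nums[4]=3≥2); i<j, swap → 2 2 2 2 2 2 2 3 3 2 3 2
j→6 (nums[6]=2≤2), i→5 (nums[5]=2≥2); i<j, swap → 2 2 2 2 2 2 2 3 3 2 3 2
j→5, i→6; i≥j, return j=5. nums = 2 2 2 2 2 2 2 3 3 2 3 2

2 2 2 2 2 2 2 3 3 2 3 2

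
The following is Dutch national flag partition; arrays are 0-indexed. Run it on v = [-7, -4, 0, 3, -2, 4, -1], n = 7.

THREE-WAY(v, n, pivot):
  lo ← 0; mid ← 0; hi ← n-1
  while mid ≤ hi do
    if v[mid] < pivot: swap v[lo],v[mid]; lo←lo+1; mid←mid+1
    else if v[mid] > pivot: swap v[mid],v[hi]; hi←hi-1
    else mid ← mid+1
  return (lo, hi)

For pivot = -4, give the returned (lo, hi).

(1, 1)

pivot = -4; lo=0, mid=0, hi=6
v[mid]=-7<-4: swap v[0],v[0]; lo=1,mid=1 → [-7, -4, 0, 3, -2, 4, -1]
v[mid]=-4=-4: mid=2
v[mid]=0>-4: swap v[2],v[6]; hi=5 → [-7, -4, -1, 3, -2, 4, 0]
v[mid]=-1>-4: swap v[2],v[5]; hi=4 → [-7, -4, 4, 3, -2, -1, 0]
v[mid]=4>-4: swap v[2],v[4]; hi=3 → [-7, -4, -2, 3, 4, -1, 0]
v[mid]=-2>-4: swap v[2],v[3]; hi=2 → [-7, -4, 3, -2, 4, -1, 0]
v[mid]=3>-4: swap v[2],v[2]; hi=1 → [-7, -4, 3, -2, 4, -1, 0]
end: lo=1, hi=1; v = [-7, -4, 3, -2, 4, -1, 0]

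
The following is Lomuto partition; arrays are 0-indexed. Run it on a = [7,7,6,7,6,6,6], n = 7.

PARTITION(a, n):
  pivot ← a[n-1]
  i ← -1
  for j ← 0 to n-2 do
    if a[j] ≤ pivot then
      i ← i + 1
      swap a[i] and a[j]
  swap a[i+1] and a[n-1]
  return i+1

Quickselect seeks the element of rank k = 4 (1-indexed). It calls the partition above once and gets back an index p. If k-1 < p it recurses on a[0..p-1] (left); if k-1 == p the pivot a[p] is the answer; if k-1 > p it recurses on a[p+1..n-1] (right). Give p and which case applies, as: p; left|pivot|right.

pivot = a[6] = 6; i = -1
j=0: a[0]=7 > 6 → no swap
j=1: a[1]=7 > 6 → no swap
j=2: a[2]=6 ≤ 6 → i=0, swap a[0],a[2] → [6,7,7,7,6,6,6]
j=3: a[3]=7 > 6 → no swap
j=4: a[4]=6 ≤ 6 → i=1, swap a[1],a[4] → [6,6,7,7,7,6,6]
j=5: a[5]=6 ≤ 6 → i=2, swap a[2],a[5] → [6,6,6,7,7,7,6]
final swap a[3],a[6] → [6,6,6,6,7,7,7]; return 3
p = 3; k-1 = 3 == 3 ⇒ pivot

3; pivot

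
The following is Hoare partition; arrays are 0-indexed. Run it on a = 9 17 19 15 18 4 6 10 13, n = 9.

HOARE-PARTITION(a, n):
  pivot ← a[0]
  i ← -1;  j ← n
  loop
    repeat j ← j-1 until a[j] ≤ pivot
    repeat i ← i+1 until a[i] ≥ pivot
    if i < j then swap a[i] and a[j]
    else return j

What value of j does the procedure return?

pivot = a[0] = 9; i = -1, j = 9
j→6 (a[6]=6≤9), i→0 (a[0]=9≥9); i<j, swap → 6 17 19 15 18 4 9 10 13
j→5 (a[5]=4≤9), i→1 (a[1]=17≥9); i<j, swap → 6 4 19 15 18 17 9 10 13
j→1, i→2; i≥j, return j=1. a = 6 4 19 15 18 17 9 10 13

1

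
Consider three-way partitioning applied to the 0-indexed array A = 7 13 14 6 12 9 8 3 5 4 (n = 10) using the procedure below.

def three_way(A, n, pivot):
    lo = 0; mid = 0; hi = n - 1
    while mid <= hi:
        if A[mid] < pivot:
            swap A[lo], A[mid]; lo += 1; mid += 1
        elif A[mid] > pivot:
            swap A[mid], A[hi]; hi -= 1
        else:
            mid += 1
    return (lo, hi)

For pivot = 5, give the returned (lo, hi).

(2, 2)

pivot = 5; lo=0, mid=0, hi=9
A[mid]=7>5: swap A[0],A[9]; hi=8 → 4 13 14 6 12 9 8 3 5 7
A[mid]=4<5: swap A[0],A[0]; lo=1,mid=1 → 4 13 14 6 12 9 8 3 5 7
A[mid]=13>5: swap A[1],A[8]; hi=7 → 4 5 14 6 12 9 8 3 13 7
A[mid]=5=5: mid=2
A[mid]=14>5: swap A[2],A[7]; hi=6 → 4 5 3 6 12 9 8 14 13 7
A[mid]=3<5: swap A[1],A[2]; lo=2,mid=3 → 4 3 5 6 12 9 8 14 13 7
A[mid]=6>5: swap A[3],A[6]; hi=5 → 4 3 5 8 12 9 6 14 13 7
A[mid]=8>5: swap A[3],A[5]; hi=4 → 4 3 5 9 12 8 6 14 13 7
A[mid]=9>5: swap A[3],A[4]; hi=3 → 4 3 5 12 9 8 6 14 13 7
A[mid]=12>5: swap A[3],A[3]; hi=2 → 4 3 5 12 9 8 6 14 13 7
end: lo=2, hi=2; A = 4 3 5 12 9 8 6 14 13 7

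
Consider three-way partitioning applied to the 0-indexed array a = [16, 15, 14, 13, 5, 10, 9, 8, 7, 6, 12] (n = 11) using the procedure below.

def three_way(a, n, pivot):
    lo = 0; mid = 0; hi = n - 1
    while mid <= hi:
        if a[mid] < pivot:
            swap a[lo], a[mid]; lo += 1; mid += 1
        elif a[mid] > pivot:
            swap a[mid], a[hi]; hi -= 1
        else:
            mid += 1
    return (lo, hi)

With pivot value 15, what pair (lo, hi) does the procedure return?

(9, 9)

lo=0 mid=0 hi=10
16>15: swap(0,10), hi=9 ⇒ [12, 15, 14, 13, 5, 10, 9, 8, 7, 6, 16]
12<15: swap(0,0), lo=1 mid=1 ⇒ [12, 15, 14, 13, 5, 10, 9, 8, 7, 6, 16]
15=15: mid=2
14<15: swap(1,2), lo=2 mid=3 ⇒ [12, 14, 15, 13, 5, 10, 9, 8, 7, 6, 16]
13<15: swap(2,3), lo=3 mid=4 ⇒ [12, 14, 13, 15, 5, 10, 9, 8, 7, 6, 16]
5<15: swap(3,4), lo=4 mid=5 ⇒ [12, 14, 13, 5, 15, 10, 9, 8, 7, 6, 16]
10<15: swap(4,5), lo=5 mid=6 ⇒ [12, 14, 13, 5, 10, 15, 9, 8, 7, 6, 16]
9<15: swap(5,6), lo=6 mid=7 ⇒ [12, 14, 13, 5, 10, 9, 15, 8, 7, 6, 16]
8<15: swap(6,7), lo=7 mid=8 ⇒ [12, 14, 13, 5, 10, 9, 8, 15, 7, 6, 16]
7<15: swap(7,8), lo=8 mid=9 ⇒ [12, 14, 13, 5, 10, 9, 8, 7, 15, 6, 16]
6<15: swap(8,9), lo=9 mid=10 ⇒ [12, 14, 13, 5, 10, 9, 8, 7, 6, 15, 16]
done. lo=9 hi=9; a=[12, 14, 13, 5, 10, 9, 8, 7, 6, 15, 16]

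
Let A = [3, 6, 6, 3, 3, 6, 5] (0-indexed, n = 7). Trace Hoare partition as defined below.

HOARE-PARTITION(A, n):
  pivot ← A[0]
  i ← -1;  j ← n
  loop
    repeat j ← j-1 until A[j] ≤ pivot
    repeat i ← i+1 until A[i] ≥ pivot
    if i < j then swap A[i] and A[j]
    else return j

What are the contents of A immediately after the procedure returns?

[3, 3, 6, 6, 3, 6, 5]

pivot=3
j stops at 4 (3), i stops at 0 (3); swap ⇒ [3, 6, 6, 3, 3, 6, 5]
j stops at 3 (3), i stops at 1 (6); swap ⇒ [3, 3, 6, 6, 3, 6, 5]
j stops at 1, i stops at 2; i≥j ⇒ return 1. A=[3, 3, 6, 6, 3, 6, 5]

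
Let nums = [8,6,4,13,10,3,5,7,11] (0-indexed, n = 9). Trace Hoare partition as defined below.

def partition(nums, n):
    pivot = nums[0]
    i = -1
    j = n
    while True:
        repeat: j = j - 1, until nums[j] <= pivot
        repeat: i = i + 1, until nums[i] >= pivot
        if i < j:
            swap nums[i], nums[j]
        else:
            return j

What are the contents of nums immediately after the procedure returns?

pivot=8
j stops at 7 (7), i stops at 0 (8); swap ⇒ [7,6,4,13,10,3,5,8,11]
j stops at 6 (5), i stops at 3 (13); swap ⇒ [7,6,4,5,10,3,13,8,11]
j stops at 5 (3), i stops at 4 (10); swap ⇒ [7,6,4,5,3,10,13,8,11]
j stops at 4, i stops at 5; i≥j ⇒ return 4. nums=[7,6,4,5,3,10,13,8,11]

[7,6,4,5,3,10,13,8,11]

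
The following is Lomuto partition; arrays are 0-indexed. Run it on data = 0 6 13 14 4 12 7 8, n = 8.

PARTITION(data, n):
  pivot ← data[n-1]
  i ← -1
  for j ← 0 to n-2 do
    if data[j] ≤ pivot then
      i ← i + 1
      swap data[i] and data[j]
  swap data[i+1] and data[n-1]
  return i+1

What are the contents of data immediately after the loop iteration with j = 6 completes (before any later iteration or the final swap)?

0 6 4 7 13 12 14 8

pivot=8, i=-1
j=0: 0≤8, i=0, swap(0,0) ⇒ 0 6 13 14 4 12 7 8
j=1: 6≤8, i=1, swap(1,1) ⇒ 0 6 13 14 4 12 7 8
j=2: 13>8, skip
j=3: 14>8, skip
j=4: 4≤8, i=2, swap(2,4) ⇒ 0 6 4 14 13 12 7 8
j=5: 12>8, skip
j=6: 7≤8, i=3, swap(3,6) ⇒ 0 6 4 7 13 12 14 8
(after j=6) data = 0 6 4 7 13 12 14 8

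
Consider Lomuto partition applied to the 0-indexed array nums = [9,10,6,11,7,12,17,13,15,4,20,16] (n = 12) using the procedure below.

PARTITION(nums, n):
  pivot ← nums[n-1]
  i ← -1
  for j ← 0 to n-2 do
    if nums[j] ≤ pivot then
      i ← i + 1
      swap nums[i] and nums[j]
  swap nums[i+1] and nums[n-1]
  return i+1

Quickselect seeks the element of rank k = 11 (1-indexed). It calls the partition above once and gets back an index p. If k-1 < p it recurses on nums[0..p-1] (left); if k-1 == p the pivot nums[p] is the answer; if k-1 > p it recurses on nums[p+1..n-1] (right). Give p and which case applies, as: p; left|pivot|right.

pivot = nums[11] = 16; i = -1
j=0: nums[0]=9 ≤ 16 → i=0, swap nums[0],nums[0] (no change) → [9,10,6,11,7,12,17,13,15,4,20,16]
j=1: nums[1]=10 ≤ 16 → i=1, swap nums[1],nums[1] (no change) → [9,10,6,11,7,12,17,13,15,4,20,16]
j=2: nums[2]=6 ≤ 16 → i=2, swap nums[2],nums[2] (no change) → [9,10,6,11,7,12,17,13,15,4,20,16]
j=3: nums[3]=11 ≤ 16 → i=3, swap nums[3],nums[3] (no change) → [9,10,6,11,7,12,17,13,15,4,20,16]
j=4: nums[4]=7 ≤ 16 → i=4, swap nums[4],nums[4] (no change) → [9,10,6,11,7,12,17,13,15,4,20,16]
j=5: nums[5]=12 ≤ 16 → i=5, swap nums[5],nums[5] (no change) → [9,10,6,11,7,12,17,13,15,4,20,16]
j=6: nums[6]=17 > 16 → no swap
j=7: nums[7]=13 ≤ 16 → i=6, swap nums[6],nums[7] → [9,10,6,11,7,12,13,17,15,4,20,16]
j=8: nums[8]=15 ≤ 16 → i=7, swap nums[7],nums[8] → [9,10,6,11,7,12,13,15,17,4,20,16]
j=9: nums[9]=4 ≤ 16 → i=8, swap nums[8],nums[9] → [9,10,6,11,7,12,13,15,4,17,20,16]
j=10: nums[10]=20 > 16 → no swap
final swap nums[9],nums[11] → [9,10,6,11,7,12,13,15,4,16,20,17]; return 9
p = 9; k-1 = 10 > 9 ⇒ right

9; right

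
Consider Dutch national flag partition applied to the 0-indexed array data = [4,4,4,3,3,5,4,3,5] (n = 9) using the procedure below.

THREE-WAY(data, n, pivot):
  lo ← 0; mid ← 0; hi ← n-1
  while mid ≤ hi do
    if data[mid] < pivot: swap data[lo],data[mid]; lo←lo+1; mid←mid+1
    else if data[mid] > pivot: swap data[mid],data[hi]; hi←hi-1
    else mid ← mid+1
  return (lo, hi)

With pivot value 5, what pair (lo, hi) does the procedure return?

(7, 8)

pivot = 5; lo=0, mid=0, hi=8
data[mid]=4<5: swap data[0],data[0]; lo=1,mid=1 → [4,4,4,3,3,5,4,3,5]
data[mid]=4<5: swap data[1],data[1]; lo=2,mid=2 → [4,4,4,3,3,5,4,3,5]
data[mid]=4<5: swap data[2],data[2]; lo=3,mid=3 → [4,4,4,3,3,5,4,3,5]
data[mid]=3<5: swap data[3],data[3]; lo=4,mid=4 → [4,4,4,3,3,5,4,3,5]
data[mid]=3<5: swap data[4],data[4]; lo=5,mid=5 → [4,4,4,3,3,5,4,3,5]
data[mid]=5=5: mid=6
data[mid]=4<5: swap data[5],data[6]; lo=6,mid=7 → [4,4,4,3,3,4,5,3,5]
data[mid]=3<5: swap data[6],data[7]; lo=7,mid=8 → [4,4,4,3,3,4,3,5,5]
data[mid]=5=5: mid=9
end: lo=7, hi=8; data = [4,4,4,3,3,4,3,5,5]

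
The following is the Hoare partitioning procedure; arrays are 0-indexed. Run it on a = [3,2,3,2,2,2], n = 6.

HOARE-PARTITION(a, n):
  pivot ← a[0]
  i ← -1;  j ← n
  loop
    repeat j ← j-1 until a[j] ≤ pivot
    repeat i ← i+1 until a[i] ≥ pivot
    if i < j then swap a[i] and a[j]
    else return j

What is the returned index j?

pivot=3
j stops at 5 (2), i stops at 0 (3); swap ⇒ [2,2,3,2,2,3]
j stops at 4 (2), i stops at 2 (3); swap ⇒ [2,2,2,2,3,3]
j stops at 3, i stops at 4; i≥j ⇒ return 3. a=[2,2,2,2,3,3]

3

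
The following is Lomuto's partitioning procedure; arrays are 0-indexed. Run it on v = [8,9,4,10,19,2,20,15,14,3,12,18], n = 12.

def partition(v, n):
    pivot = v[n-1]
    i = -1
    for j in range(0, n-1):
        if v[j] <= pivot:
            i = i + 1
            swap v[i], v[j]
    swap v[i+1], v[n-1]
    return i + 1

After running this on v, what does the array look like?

[8,9,4,10,2,15,14,3,12,18,20,19]

pivot = v[11] = 18; i = -1
j=0: v[0]=8 ≤ 18 → i=0, swap v[0],v[0] (no change) → [8,9,4,10,19,2,20,15,14,3,12,18]
j=1: v[1]=9 ≤ 18 → i=1, swap v[1],v[1] (no change) → [8,9,4,10,19,2,20,15,14,3,12,18]
j=2: v[2]=4 ≤ 18 → i=2, swap v[2],v[2] (no change) → [8,9,4,10,19,2,20,15,14,3,12,18]
j=3: v[3]=10 ≤ 18 → i=3, swap v[3],v[3] (no change) → [8,9,4,10,19,2,20,15,14,3,12,18]
j=4: v[4]=19 > 18 → no swap
j=5: v[5]=2 ≤ 18 → i=4, swap v[4],v[5] → [8,9,4,10,2,19,20,15,14,3,12,18]
j=6: v[6]=20 > 18 → no swap
j=7: v[7]=15 ≤ 18 → i=5, swap v[5],v[7] → [8,9,4,10,2,15,20,19,14,3,12,18]
j=8: v[8]=14 ≤ 18 → i=6, swap v[6],v[8] → [8,9,4,10,2,15,14,19,20,3,12,18]
j=9: v[9]=3 ≤ 18 → i=7, swap v[7],v[9] → [8,9,4,10,2,15,14,3,20,19,12,18]
j=10: v[10]=12 ≤ 18 → i=8, swap v[8],v[10] → [8,9,4,10,2,15,14,3,12,19,20,18]
final swap v[9],v[11] → [8,9,4,10,2,15,14,3,12,18,20,19]; return 9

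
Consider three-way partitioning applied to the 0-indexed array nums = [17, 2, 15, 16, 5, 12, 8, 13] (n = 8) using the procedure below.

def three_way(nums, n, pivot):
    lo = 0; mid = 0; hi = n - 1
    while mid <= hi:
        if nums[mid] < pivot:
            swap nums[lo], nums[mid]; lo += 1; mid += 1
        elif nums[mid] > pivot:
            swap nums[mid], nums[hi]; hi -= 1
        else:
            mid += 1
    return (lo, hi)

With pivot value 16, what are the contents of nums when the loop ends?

pivot = 16; lo=0, mid=0, hi=7
nums[mid]=17>16: swap nums[0],nums[7]; hi=6 → [13, 2, 15, 16, 5, 12, 8, 17]
nums[mid]=13<16: swap nums[0],nums[0]; lo=1,mid=1 → [13, 2, 15, 16, 5, 12, 8, 17]
nums[mid]=2<16: swap nums[1],nums[1]; lo=2,mid=2 → [13, 2, 15, 16, 5, 12, 8, 17]
nums[mid]=15<16: swap nums[2],nums[2]; lo=3,mid=3 → [13, 2, 15, 16, 5, 12, 8, 17]
nums[mid]=16=16: mid=4
nums[mid]=5<16: swap nums[3],nums[4]; lo=4,mid=5 → [13, 2, 15, 5, 16, 12, 8, 17]
nums[mid]=12<16: swap nums[4],nums[5]; lo=5,mid=6 → [13, 2, 15, 5, 12, 16, 8, 17]
nums[mid]=8<16: swap nums[5],nums[6]; lo=6,mid=7 → [13, 2, 15, 5, 12, 8, 16, 17]
end: lo=6, hi=6; nums = [13, 2, 15, 5, 12, 8, 16, 17]

[13, 2, 15, 5, 12, 8, 16, 17]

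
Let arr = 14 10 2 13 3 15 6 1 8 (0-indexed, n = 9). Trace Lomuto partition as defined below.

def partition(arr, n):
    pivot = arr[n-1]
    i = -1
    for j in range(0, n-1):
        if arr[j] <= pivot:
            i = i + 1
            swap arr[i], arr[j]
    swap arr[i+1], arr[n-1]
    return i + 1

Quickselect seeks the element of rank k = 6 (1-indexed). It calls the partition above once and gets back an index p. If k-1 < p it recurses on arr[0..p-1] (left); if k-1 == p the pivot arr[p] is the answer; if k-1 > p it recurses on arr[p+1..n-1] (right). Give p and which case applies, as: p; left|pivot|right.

pivot = arr[8] = 8; i = -1
j=0: arr[0]=14 > 8 → no swap
j=1: arr[1]=10 > 8 → no swap
j=2: arr[2]=2 ≤ 8 → i=0, swap arr[0],arr[2] → 2 10 14 13 3 15 6 1 8
j=3: arr[3]=13 > 8 → no swap
j=4: arr[4]=3 ≤ 8 → i=1, swap arr[1],arr[4] → 2 3 14 13 10 15 6 1 8
j=5: arr[5]=15 > 8 → no swap
j=6: arr[6]=6 ≤ 8 → i=2, swap arr[2],arr[6] → 2 3 6 13 10 15 14 1 8
j=7: arr[7]=1 ≤ 8 → i=3, swap arr[3],arr[7] → 2 3 6 1 10 15 14 13 8
final swap arr[4],arr[8] → 2 3 6 1 8 15 14 13 10; return 4
p = 4; k-1 = 5 > 4 ⇒ right

4; right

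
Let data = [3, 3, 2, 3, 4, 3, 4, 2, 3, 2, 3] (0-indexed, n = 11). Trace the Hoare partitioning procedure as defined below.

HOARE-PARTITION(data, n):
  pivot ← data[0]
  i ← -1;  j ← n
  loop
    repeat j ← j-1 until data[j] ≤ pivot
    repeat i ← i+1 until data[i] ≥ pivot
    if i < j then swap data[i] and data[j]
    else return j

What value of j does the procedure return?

5

pivot=3
j stops at 10 (3), i stops at 0 (3); swap ⇒ [3, 3, 2, 3, 4, 3, 4, 2, 3, 2, 3]
j stops at 9 (2), i stops at 1 (3); swap ⇒ [3, 2, 2, 3, 4, 3, 4, 2, 3, 3, 3]
j stops at 8 (3), i stops at 3 (3); swap ⇒ [3, 2, 2, 3, 4, 3, 4, 2, 3, 3, 3]
j stops at 7 (2), i stops at 4 (4); swap ⇒ [3, 2, 2, 3, 2, 3, 4, 4, 3, 3, 3]
j stops at 5, i stops at 5; i≥j ⇒ return 5. data=[3, 2, 2, 3, 2, 3, 4, 4, 3, 3, 3]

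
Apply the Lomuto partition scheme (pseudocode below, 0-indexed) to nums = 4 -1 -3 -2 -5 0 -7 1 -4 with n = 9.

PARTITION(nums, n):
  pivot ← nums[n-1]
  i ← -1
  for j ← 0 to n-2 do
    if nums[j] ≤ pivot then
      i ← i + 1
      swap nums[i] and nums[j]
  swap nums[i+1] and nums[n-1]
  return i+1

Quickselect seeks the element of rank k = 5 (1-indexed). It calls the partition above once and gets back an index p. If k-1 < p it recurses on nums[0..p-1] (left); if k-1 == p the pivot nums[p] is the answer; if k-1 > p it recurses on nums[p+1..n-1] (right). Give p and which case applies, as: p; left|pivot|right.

2; right

pivot = nums[8] = -4; i = -1
j=0: nums[0]=4 > -4 → no swap
j=1: nums[1]=-1 > -4 → no swap
j=2: nums[2]=-3 > -4 → no swap
j=3: nums[3]=-2 > -4 → no swap
j=4: nums[4]=-5 ≤ -4 → i=0, swap nums[0],nums[4] → -5 -1 -3 -2 4 0 -7 1 -4
j=5: nums[5]=0 > -4 → no swap
j=6: nums[6]=-7 ≤ -4 → i=1, swap nums[1],nums[6] → -5 -7 -3 -2 4 0 -1 1 -4
j=7: nums[7]=1 > -4 → no swap
final swap nums[2],nums[8] → -5 -7 -4 -2 4 0 -1 1 -3; return 2
p = 2; k-1 = 4 > 2 ⇒ right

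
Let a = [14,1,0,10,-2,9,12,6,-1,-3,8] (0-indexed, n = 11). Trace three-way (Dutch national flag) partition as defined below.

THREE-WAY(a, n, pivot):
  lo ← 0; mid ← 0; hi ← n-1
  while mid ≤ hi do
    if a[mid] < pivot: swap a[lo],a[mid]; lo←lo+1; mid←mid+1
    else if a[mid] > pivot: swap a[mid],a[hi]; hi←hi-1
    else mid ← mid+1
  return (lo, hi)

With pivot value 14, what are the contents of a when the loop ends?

lo=0 mid=0 hi=10
14=14: mid=1
1<14: swap(0,1), lo=1 mid=2 ⇒ [1,14,0,10,-2,9,12,6,-1,-3,8]
0<14: swap(1,2), lo=2 mid=3 ⇒ [1,0,14,10,-2,9,12,6,-1,-3,8]
10<14: swap(2,3), lo=3 mid=4 ⇒ [1,0,10,14,-2,9,12,6,-1,-3,8]
-2<14: swap(3,4), lo=4 mid=5 ⇒ [1,0,10,-2,14,9,12,6,-1,-3,8]
9<14: swap(4,5), lo=5 mid=6 ⇒ [1,0,10,-2,9,14,12,6,-1,-3,8]
12<14: swap(5,6), lo=6 mid=7 ⇒ [1,0,10,-2,9,12,14,6,-1,-3,8]
6<14: swap(6,7), lo=7 mid=8 ⇒ [1,0,10,-2,9,12,6,14,-1,-3,8]
-1<14: swap(7,8), lo=8 mid=9 ⇒ [1,0,10,-2,9,12,6,-1,14,-3,8]
-3<14: swap(8,9), lo=9 mid=10 ⇒ [1,0,10,-2,9,12,6,-1,-3,14,8]
8<14: swap(9,10), lo=10 mid=11 ⇒ [1,0,10,-2,9,12,6,-1,-3,8,14]
done. lo=10 hi=10; a=[1,0,10,-2,9,12,6,-1,-3,8,14]

[1,0,10,-2,9,12,6,-1,-3,8,14]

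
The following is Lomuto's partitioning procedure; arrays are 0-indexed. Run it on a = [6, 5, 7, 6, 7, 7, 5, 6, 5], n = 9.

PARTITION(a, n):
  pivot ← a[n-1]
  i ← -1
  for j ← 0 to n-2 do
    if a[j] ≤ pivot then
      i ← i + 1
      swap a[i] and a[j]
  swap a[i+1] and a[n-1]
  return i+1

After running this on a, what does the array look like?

pivot = a[8] = 5; i = -1
j=0: a[0]=6 > 5 → no swap
j=1: a[1]=5 ≤ 5 → i=0, swap a[0],a[1] → [5, 6, 7, 6, 7, 7, 5, 6, 5]
j=2: a[2]=7 > 5 → no swap
j=3: a[3]=6 > 5 → no swap
j=4: a[4]=7 > 5 → no swap
j=5: a[5]=7 > 5 → no swap
j=6: a[6]=5 ≤ 5 → i=1, swap a[1],a[6] → [5, 5, 7, 6, 7, 7, 6, 6, 5]
j=7: a[7]=6 > 5 → no swap
final swap a[2],a[8] → [5, 5, 5, 6, 7, 7, 6, 6, 7]; return 2

[5, 5, 5, 6, 7, 7, 6, 6, 7]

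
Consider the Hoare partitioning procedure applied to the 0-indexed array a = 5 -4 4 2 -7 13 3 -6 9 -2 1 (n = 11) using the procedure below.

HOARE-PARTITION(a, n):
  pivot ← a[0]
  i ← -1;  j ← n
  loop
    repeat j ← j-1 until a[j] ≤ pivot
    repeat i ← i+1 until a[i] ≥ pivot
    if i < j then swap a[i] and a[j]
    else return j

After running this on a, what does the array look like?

1 -4 4 2 -7 -2 3 -6 9 13 5

pivot = a[0] = 5; i = -1, j = 11
j→10 (a[10]=1≤5), i→0 (a[0]=5≥5); i<j, swap → 1 -4 4 2 -7 13 3 -6 9 -2 5
j→9 (a[9]=-2≤5), i→5 (a[5]=13≥5); i<j, swap → 1 -4 4 2 -7 -2 3 -6 9 13 5
j→7, i→8; i≥j, return j=7. a = 1 -4 4 2 -7 -2 3 -6 9 13 5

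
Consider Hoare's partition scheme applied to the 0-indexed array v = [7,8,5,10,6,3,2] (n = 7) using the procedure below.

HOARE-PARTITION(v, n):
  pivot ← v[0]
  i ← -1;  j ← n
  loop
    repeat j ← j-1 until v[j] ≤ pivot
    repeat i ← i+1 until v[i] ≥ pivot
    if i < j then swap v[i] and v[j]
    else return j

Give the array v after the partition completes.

pivot = v[0] = 7; i = -1, j = 7
j→6 (v[6]=2≤7), i→0 (v[0]=7≥7); i<j, swap → [2,8,5,10,6,3,7]
j→5 (v[5]=3≤7), i→1 (v[1]=8≥7); i<j, swap → [2,3,5,10,6,8,7]
j→4 (v[4]=6≤7), i→3 (v[3]=10≥7); i<j, swap → [2,3,5,6,10,8,7]
j→3, i→4; i≥j, return j=3. v = [2,3,5,6,10,8,7]

[2,3,5,6,10,8,7]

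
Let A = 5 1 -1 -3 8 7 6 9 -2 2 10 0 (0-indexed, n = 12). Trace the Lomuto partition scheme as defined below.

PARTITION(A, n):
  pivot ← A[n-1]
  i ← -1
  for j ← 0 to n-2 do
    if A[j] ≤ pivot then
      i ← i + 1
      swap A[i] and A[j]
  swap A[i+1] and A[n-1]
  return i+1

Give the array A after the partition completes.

-1 -3 -2 0 8 7 6 9 5 2 10 1

pivot = A[11] = 0; i = -1
j=0: A[0]=5 > 0 → no swap
j=1: A[1]=1 > 0 → no swap
j=2: A[2]=-1 ≤ 0 → i=0, swap A[0],A[2] → -1 1 5 -3 8 7 6 9 -2 2 10 0
j=3: A[3]=-3 ≤ 0 → i=1, swap A[1],A[3] → -1 -3 5 1 8 7 6 9 -2 2 10 0
j=4: A[4]=8 > 0 → no swap
j=5: A[5]=7 > 0 → no swap
j=6: A[6]=6 > 0 → no swap
j=7: A[7]=9 > 0 → no swap
j=8: A[8]=-2 ≤ 0 → i=2, swap A[2],A[8] → -1 -3 -2 1 8 7 6 9 5 2 10 0
j=9: A[9]=2 > 0 → no swap
j=10: A[10]=10 > 0 → no swap
final swap A[3],A[11] → -1 -3 -2 0 8 7 6 9 5 2 10 1; return 3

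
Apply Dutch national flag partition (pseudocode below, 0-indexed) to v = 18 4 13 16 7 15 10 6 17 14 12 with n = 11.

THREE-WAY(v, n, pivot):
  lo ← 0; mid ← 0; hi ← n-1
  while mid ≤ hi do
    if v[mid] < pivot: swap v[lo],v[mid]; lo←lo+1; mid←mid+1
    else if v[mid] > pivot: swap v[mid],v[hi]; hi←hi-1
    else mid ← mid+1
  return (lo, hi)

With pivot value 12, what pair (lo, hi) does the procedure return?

lo=0 mid=0 hi=10
18>12: swap(0,10), hi=9 ⇒ 12 4 13 16 7 15 10 6 17 14 18
12=12: mid=1
4<12: swap(0,1), lo=1 mid=2 ⇒ 4 12 13 16 7 15 10 6 17 14 18
13>12: swap(2,9), hi=8 ⇒ 4 12 14 16 7 15 10 6 17 13 18
14>12: swap(2,8), hi=7 ⇒ 4 12 17 16 7 15 10 6 14 13 18
17>12: swap(2,7), hi=6 ⇒ 4 12 6 16 7 15 10 17 14 13 18
6<12: swap(1,2), lo=2 mid=3 ⇒ 4 6 12 16 7 15 10 17 14 13 18
16>12: swap(3,6), hi=5 ⇒ 4 6 12 10 7 15 16 17 14 13 18
10<12: swap(2,3), lo=3 mid=4 ⇒ 4 6 10 12 7 15 16 17 14 13 18
7<12: swap(3,4), lo=4 mid=5 ⇒ 4 6 10 7 12 15 16 17 14 13 18
15>12: swap(5,5), hi=4 ⇒ 4 6 10 7 12 15 16 17 14 13 18
done. lo=4 hi=4; v=4 6 10 7 12 15 16 17 14 13 18

(4, 4)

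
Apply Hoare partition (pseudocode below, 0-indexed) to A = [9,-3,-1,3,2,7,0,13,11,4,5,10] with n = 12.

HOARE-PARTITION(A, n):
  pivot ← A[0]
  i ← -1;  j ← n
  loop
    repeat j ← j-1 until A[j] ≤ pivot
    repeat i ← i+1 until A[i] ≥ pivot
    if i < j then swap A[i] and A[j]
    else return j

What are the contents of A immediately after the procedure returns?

[5,-3,-1,3,2,7,0,4,11,13,9,10]

pivot = A[0] = 9; i = -1, j = 12
j→10 (A[10]=5≤9), i→0 (A[0]=9≥9); i<j, swap → [5,-3,-1,3,2,7,0,13,11,4,9,10]
j→9 (A[9]=4≤9), i→7 (A[7]=13≥9); i<j, swap → [5,-3,-1,3,2,7,0,4,11,13,9,10]
j→7, i→8; i≥j, return j=7. A = [5,-3,-1,3,2,7,0,4,11,13,9,10]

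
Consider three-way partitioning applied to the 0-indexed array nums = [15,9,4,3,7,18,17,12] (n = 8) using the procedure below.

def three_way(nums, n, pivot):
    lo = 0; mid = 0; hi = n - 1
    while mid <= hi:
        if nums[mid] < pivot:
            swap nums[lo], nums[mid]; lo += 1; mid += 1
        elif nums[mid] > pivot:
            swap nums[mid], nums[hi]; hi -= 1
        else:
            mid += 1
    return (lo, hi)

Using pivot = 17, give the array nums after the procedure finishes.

[15,9,4,3,7,12,17,18]

pivot = 17; lo=0, mid=0, hi=7
nums[mid]=15<17: swap nums[0],nums[0]; lo=1,mid=1 → [15,9,4,3,7,18,17,12]
nums[mid]=9<17: swap nums[1],nums[1]; lo=2,mid=2 → [15,9,4,3,7,18,17,12]
nums[mid]=4<17: swap nums[2],nums[2]; lo=3,mid=3 → [15,9,4,3,7,18,17,12]
nums[mid]=3<17: swap nums[3],nums[3]; lo=4,mid=4 → [15,9,4,3,7,18,17,12]
nums[mid]=7<17: swap nums[4],nums[4]; lo=5,mid=5 → [15,9,4,3,7,18,17,12]
nums[mid]=18>17: swap nums[5],nums[7]; hi=6 → [15,9,4,3,7,12,17,18]
nums[mid]=12<17: swap nums[5],nums[5]; lo=6,mid=6 → [15,9,4,3,7,12,17,18]
nums[mid]=17=17: mid=7
end: lo=6, hi=6; nums = [15,9,4,3,7,12,17,18]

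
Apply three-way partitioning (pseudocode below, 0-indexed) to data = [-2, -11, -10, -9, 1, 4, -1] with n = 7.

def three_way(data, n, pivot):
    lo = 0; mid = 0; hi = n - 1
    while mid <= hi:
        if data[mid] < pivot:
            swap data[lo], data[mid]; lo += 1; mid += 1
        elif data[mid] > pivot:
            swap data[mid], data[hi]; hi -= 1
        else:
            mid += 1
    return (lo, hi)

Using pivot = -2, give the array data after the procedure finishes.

pivot = -2; lo=0, mid=0, hi=6
data[mid]=-2=-2: mid=1
data[mid]=-11<-2: swap data[0],data[1]; lo=1,mid=2 → [-11, -2, -10, -9, 1, 4, -1]
data[mid]=-10<-2: swap data[1],data[2]; lo=2,mid=3 → [-11, -10, -2, -9, 1, 4, -1]
data[mid]=-9<-2: swap data[2],data[3]; lo=3,mid=4 → [-11, -10, -9, -2, 1, 4, -1]
data[mid]=1>-2: swap data[4],data[6]; hi=5 → [-11, -10, -9, -2, -1, 4, 1]
data[mid]=-1>-2: swap data[4],data[5]; hi=4 → [-11, -10, -9, -2, 4, -1, 1]
data[mid]=4>-2: swap data[4],data[4]; hi=3 → [-11, -10, -9, -2, 4, -1, 1]
end: lo=3, hi=3; data = [-11, -10, -9, -2, 4, -1, 1]

[-11, -10, -9, -2, 4, -1, 1]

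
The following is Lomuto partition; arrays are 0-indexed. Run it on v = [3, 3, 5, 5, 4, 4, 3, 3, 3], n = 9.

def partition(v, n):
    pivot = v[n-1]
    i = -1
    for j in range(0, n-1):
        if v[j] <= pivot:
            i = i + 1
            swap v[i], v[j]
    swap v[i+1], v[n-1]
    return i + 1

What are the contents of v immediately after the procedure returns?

pivot = v[8] = 3; i = -1
j=0: v[0]=3 ≤ 3 → i=0, swap v[0],v[0] (no change) → [3, 3, 5, 5, 4, 4, 3, 3, 3]
j=1: v[1]=3 ≤ 3 → i=1, swap v[1],v[1] (no change) → [3, 3, 5, 5, 4, 4, 3, 3, 3]
j=2: v[2]=5 > 3 → no swap
j=3: v[3]=5 > 3 → no swap
j=4: v[4]=4 > 3 → no swap
j=5: v[5]=4 > 3 → no swap
j=6: v[6]=3 ≤ 3 → i=2, swap v[2],v[6] → [3, 3, 3, 5, 4, 4, 5, 3, 3]
j=7: v[7]=3 ≤ 3 → i=3, swap v[3],v[7] → [3, 3, 3, 3, 4, 4, 5, 5, 3]
final swap v[4],v[8] → [3, 3, 3, 3, 3, 4, 5, 5, 4]; return 4

[3, 3, 3, 3, 3, 4, 5, 5, 4]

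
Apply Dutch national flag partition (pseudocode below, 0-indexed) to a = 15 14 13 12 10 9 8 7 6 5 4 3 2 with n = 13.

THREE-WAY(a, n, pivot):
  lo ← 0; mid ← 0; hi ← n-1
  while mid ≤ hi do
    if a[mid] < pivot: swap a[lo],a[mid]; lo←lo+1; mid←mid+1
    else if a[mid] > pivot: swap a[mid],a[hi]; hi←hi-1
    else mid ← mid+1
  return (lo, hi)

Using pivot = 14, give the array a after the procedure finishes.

pivot = 14; lo=0, mid=0, hi=12
a[mid]=15>14: swap a[0],a[12]; hi=11 → 2 14 13 12 10 9 8 7 6 5 4 3 15
a[mid]=2<14: swap a[0],a[0]; lo=1,mid=1 → 2 14 13 12 10 9 8 7 6 5 4 3 15
a[mid]=14=14: mid=2
a[mid]=13<14: swap a[1],a[2]; lo=2,mid=3 → 2 13 14 12 10 9 8 7 6 5 4 3 15
a[mid]=12<14: swap a[2],a[3]; lo=3,mid=4 → 2 13 12 14 10 9 8 7 6 5 4 3 15
a[mid]=10<14: swap a[3],a[4]; lo=4,mid=5 → 2 13 12 10 14 9 8 7 6 5 4 3 15
a[mid]=9<14: swap a[4],a[5]; lo=5,mid=6 → 2 13 12 10 9 14 8 7 6 5 4 3 15
a[mid]=8<14: swap a[5],a[6]; lo=6,mid=7 → 2 13 12 10 9 8 14 7 6 5 4 3 15
a[mid]=7<14: swap a[6],a[7]; lo=7,mid=8 → 2 13 12 10 9 8 7 14 6 5 4 3 15
a[mid]=6<14: swap a[7],a[8]; lo=8,mid=9 → 2 13 12 10 9 8 7 6 14 5 4 3 15
a[mid]=5<14: swap a[8],a[9]; lo=9,mid=10 → 2 13 12 10 9 8 7 6 5 14 4 3 15
a[mid]=4<14: swap a[9],a[10]; lo=10,mid=11 → 2 13 12 10 9 8 7 6 5 4 14 3 15
a[mid]=3<14: swap a[10],a[11]; lo=11,mid=12 → 2 13 12 10 9 8 7 6 5 4 3 14 15
end: lo=11, hi=11; a = 2 13 12 10 9 8 7 6 5 4 3 14 15

2 13 12 10 9 8 7 6 5 4 3 14 15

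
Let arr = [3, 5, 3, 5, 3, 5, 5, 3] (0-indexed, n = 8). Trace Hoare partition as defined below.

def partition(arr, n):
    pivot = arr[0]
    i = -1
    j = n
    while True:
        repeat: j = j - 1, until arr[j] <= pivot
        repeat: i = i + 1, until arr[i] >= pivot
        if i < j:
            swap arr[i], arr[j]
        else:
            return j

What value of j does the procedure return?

2

pivot = arr[0] = 3; i = -1, j = 8
j→7 (arr[7]=3≤3), i→0 (arr[0]=3≥3); i<j, swap → [3, 5, 3, 5, 3, 5, 5, 3]
j→4 (arr[4]=3≤3), i→1 (arr[1]=5≥3); i<j, swap → [3, 3, 3, 5, 5, 5, 5, 3]
j→2, i→2; i≥j, return j=2. arr = [3, 3, 3, 5, 5, 5, 5, 3]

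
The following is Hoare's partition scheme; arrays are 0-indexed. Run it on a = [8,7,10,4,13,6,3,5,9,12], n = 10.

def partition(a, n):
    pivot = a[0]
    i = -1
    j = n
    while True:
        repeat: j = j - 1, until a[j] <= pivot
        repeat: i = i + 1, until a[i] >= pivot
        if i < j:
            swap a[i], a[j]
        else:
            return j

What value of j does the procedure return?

4

pivot=8
j stops at 7 (5), i stops at 0 (8); swap ⇒ [5,7,10,4,13,6,3,8,9,12]
j stops at 6 (3), i stops at 2 (10); swap ⇒ [5,7,3,4,13,6,10,8,9,12]
j stops at 5 (6), i stops at 4 (13); swap ⇒ [5,7,3,4,6,13,10,8,9,12]
j stops at 4, i stops at 5; i≥j ⇒ return 4. a=[5,7,3,4,6,13,10,8,9,12]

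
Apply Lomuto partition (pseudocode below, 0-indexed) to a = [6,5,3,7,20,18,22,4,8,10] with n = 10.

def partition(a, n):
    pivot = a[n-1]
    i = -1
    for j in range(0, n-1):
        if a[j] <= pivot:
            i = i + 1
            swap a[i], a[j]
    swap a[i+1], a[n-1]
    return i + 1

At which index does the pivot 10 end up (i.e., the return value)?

6

pivot = a[9] = 10; i = -1
j=0: a[0]=6 ≤ 10 → i=0, swap a[0],a[0] (no change) → [6,5,3,7,20,18,22,4,8,10]
j=1: a[1]=5 ≤ 10 → i=1, swap a[1],a[1] (no change) → [6,5,3,7,20,18,22,4,8,10]
j=2: a[2]=3 ≤ 10 → i=2, swap a[2],a[2] (no change) → [6,5,3,7,20,18,22,4,8,10]
j=3: a[3]=7 ≤ 10 → i=3, swap a[3],a[3] (no change) → [6,5,3,7,20,18,22,4,8,10]
j=4: a[4]=20 > 10 → no swap
j=5: a[5]=18 > 10 → no swap
j=6: a[6]=22 > 10 → no swap
j=7: a[7]=4 ≤ 10 → i=4, swap a[4],a[7] → [6,5,3,7,4,18,22,20,8,10]
j=8: a[8]=8 ≤ 10 → i=5, swap a[5],a[8] → [6,5,3,7,4,8,22,20,18,10]
final swap a[6],a[9] → [6,5,3,7,4,8,10,20,18,22]; return 6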